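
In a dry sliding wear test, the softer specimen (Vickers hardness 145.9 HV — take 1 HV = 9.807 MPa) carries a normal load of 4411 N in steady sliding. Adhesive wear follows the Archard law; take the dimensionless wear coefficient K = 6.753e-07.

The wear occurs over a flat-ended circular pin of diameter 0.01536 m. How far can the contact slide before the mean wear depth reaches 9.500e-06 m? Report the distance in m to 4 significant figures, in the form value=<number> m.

Intermediate values are printed rounded — each operation runs at full float precision, and rounded once at the end to four significant digits.
Hardness H = 145.9 HV × 9.807 MPa/HV = 1431 MPa = 1.431e+09 Pa.
Contact area A = π·d²/4 = π·(0.01536 m)²/4 = 1.853e-04 m².
Collected in SI base units: W = 4411 N, H = 1.431e+09 Pa, K = 6.753e-07.
Volume at the limit: V_lim = h_lim·A = 9.500e-06 · 1.853e-04 = 1.760e-09 m³.
Life L = V_lim·H/(K·W) = 1.760e-09 · 1.431e+09 / (6.753e-07 · 4411) = 845.6 m.

value=845.6 m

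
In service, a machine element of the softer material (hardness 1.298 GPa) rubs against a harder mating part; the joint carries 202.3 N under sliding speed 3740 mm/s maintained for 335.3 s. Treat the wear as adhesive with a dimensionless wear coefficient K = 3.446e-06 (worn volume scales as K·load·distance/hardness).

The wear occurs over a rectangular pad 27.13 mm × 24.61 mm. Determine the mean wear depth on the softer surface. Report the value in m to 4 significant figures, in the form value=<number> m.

value=1.009e-06 m

Each operation keeps full float precision — the intermediates appear rounded — a lone final rounding to four significant figures.
Convert: Sliding speed v = 3740 mm/s = 3.740 m/s. Distance L = v·t = 3.740 m/s × 335.3 s = 1254 m.
Convert: Hardness H = 1.298 GPa = 1.298e+09 Pa.
Convert: Pad sides 27.13 mm × 24.61 mm = 0.02713 m × 0.02461 m. Contact area A = 0.02713 m × 0.02461 m = 6.677e-04 m².
As SI base values: W = 202.3 N, H = 1.298e+09 Pa, K = 3.446e-06.
Archard relation: V = K·W·L/H = 3.446e-06 · 202.3 · 1254 / 1.298e+09 = 6.735e-10 m³.
Mean wear depth h = V/A = 6.735e-10 / 6.677e-04 = 1.009e-06 m.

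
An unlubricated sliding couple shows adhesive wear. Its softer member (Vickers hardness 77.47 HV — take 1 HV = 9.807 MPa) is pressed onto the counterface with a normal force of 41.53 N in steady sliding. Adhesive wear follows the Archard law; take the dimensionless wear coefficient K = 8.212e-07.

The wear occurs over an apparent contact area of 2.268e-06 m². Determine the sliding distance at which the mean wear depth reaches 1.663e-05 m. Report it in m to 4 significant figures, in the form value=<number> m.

value=840.2 m

All arithmetic runs at exact precision. Intermediate values are printed rounded; rounded just once, at four significant digits.
Hardness H = 77.47 HV × 9.807 MPa/HV = 759.7 MPa = 7.597e+08 Pa.
Expressed in SI base units: W = 41.53 N, H = 7.597e+08 Pa, K = 8.212e-07.
Permissible volume V_lim = h_lim·A = 1.663e-05 · 2.268e-06 = 3.772e-11 m³.
Inverting, life L = V_lim·H/(K·W) = 3.772e-11 · 7.597e+08 / (8.212e-07 · 41.53) = 840.2 m.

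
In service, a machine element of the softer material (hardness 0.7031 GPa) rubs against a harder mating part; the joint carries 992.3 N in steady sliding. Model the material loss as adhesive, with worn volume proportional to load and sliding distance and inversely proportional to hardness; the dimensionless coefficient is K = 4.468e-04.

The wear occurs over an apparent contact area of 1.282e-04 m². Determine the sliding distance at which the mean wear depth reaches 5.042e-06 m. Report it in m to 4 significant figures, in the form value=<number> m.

value=1.025 m

Displayed values are rounded, and every step carries exact precision — one last rounding to 4 significant digits.
Hardness H = 0.7031 GPa = 7.031e+08 Pa.
As SI base values: W = 992.3 N, H = 7.031e+08 Pa, K = 4.468e-04.
Volume at the limit: V_lim = h_lim·A = 5.042e-06 · 1.282e-04 = 6.464e-10 m³.
Thus life L = V_lim·H/(K·W) = 6.464e-10 · 7.031e+08 / (4.468e-04 · 992.3) = 1.025 m.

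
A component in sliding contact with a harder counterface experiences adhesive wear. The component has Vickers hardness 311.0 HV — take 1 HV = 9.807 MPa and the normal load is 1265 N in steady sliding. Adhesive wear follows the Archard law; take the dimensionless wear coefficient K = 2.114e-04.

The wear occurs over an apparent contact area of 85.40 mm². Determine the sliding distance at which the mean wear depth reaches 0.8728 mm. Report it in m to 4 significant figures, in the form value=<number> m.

The computation maintains full float precision, and intermediate values are printed rounded. Rounded once at the end, at 4 significant digits.
Hardness H = 311.0 HV × 9.807 MPa/HV = 3050 MPa = 3.050e+09 Pa.
Contact area A = 85.40 mm² = 8.540e-05 m².
Depth limit h_lim = 0.8728 mm = 8.728e-04 m.
SI base units throughout: W = 1265 N, H = 3.050e+09 Pa, K = 2.114e-04.
Limit volume V_lim = h_lim·A = 8.728e-04 · 8.540e-05 = 7.454e-08 m³.
So the life L = V_lim·H/(K·W) = 7.454e-08 · 3.050e+09 / (2.114e-04 · 1265) = 850.1 m.

value=850.1 m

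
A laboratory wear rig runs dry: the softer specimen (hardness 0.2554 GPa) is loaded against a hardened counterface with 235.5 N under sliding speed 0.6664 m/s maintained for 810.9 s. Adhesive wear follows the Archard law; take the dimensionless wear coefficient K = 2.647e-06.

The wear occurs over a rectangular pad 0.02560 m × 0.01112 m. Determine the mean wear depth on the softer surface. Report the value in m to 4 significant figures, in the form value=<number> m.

value=4.633e-06 m

Intermediates are printed rounded. Every step carries full precision, and rounded once at the end: 4 significant digits.
Path length L = v·t = 0.6664 m/s × 810.9 s = 540.4 m.
Hardness H = 0.2554 GPa = 2.554e+08 Pa.
Contact area A = 0.02560 m × 0.01112 m = 2.847e-04 m².
As SI base values: W = 235.5 N, H = 2.554e+08 Pa, K = 2.647e-06.
The Archard volume V = K·W·L/H = 2.647e-06 · 235.5 · 540.4 / 2.554e+08 = 1.319e-09 m³.
Depth of wear h = V/A = 1.319e-09 / 2.847e-04 = 4.633e-06 m.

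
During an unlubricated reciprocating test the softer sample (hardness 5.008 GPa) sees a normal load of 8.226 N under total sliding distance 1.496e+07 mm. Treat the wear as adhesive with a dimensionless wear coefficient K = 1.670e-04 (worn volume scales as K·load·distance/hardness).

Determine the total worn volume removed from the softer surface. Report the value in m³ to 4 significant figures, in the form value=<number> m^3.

value=4.104e-09 m^3

All working math carries full float precision; the intermediates appear rounded — one final rounding: four significant figures.
Sliding distance L = 1.496e+07 mm = 1.496e+04 m.
Hardness H = 5.008 GPa = 5.008e+09 Pa.
Working in SI base units: W = 8.226 N, H = 5.008e+09 Pa, K = 1.670e-04.
Apply Archard: V = K·W·L/H = 1.670e-04 · 8.226 · 1.496e+04 / 5.008e+09 = 4.104e-09 m³.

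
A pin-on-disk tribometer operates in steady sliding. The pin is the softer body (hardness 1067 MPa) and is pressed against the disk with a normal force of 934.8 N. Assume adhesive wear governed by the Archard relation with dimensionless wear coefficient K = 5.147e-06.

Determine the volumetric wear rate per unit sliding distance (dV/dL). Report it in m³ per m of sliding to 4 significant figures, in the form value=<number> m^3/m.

Intermediate values appear rounded. Every step holds full precision; rounded once at the end: 4 significant digits.
Hardness H = 1067 MPa = 1.067e+09 Pa.
SI base units throughout: W = 934.8 N, H = 1.067e+09 Pa, K = 5.147e-06.
Sliding wear rate dV/dL = K·W/H: 5.147e-06 · 934.8 / 1.067e+09 = 4.509e-12 m³/m.

value=4.509e-12 m^3/m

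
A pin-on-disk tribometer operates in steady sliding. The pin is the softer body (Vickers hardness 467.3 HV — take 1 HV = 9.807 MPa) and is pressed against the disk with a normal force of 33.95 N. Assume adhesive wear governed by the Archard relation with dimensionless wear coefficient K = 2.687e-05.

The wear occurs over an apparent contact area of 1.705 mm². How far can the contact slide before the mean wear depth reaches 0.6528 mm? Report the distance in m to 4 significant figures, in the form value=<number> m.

value=5592 m

Quoted intermediates are rounded, and the computation runs at full float precision — a single final rounding: 4 significant digits.
Convert: Hardness H = 467.3 HV × 9.807 MPa/HV = 4583 MPa = 4.583e+09 Pa.
Convert: Contact area A = 1.705 mm² = 1.705e-06 m².
Convert: Depth limit h_lim = 0.6528 mm = 6.528e-04 m.
Working in SI base units: W = 33.95 N, H = 4.583e+09 Pa, K = 2.687e-05.
Allowed volume V_lim = h_lim·A = 6.528e-04 · 1.705e-06 = 1.113e-09 m³.
Life L = V_lim·H/(K·W) = 1.113e-09 · 4.583e+09 / (2.687e-05 · 33.95) = 5592 m.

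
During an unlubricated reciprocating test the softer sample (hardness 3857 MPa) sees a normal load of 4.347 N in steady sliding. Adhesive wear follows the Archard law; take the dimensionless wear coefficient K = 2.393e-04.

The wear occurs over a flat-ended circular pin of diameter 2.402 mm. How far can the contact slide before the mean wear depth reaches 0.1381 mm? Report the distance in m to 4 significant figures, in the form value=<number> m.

The algebra carries exact precision — shown intermediates are rounded — a single final rounding: 4 significant figures.
Convert: Hardness H = 3857 MPa = 3.857e+09 Pa.
Convert: Pin diameter d = 2.402 mm = 0.002402 m. Contact area A = π·d²/4 = π·(0.002402 m)²/4 = 4.531e-06 m².
Convert: Depth limit h_lim = 0.1381 mm = 1.381e-04 m.
Restated in SI base units: W = 4.347 N, H = 3.857e+09 Pa, K = 2.393e-04.
Wearable volume V_lim = h_lim·A = 1.381e-04 · 4.531e-06 = 6.258e-10 m³.
Life L = V_lim·H/(K·W) = 6.258e-10 · 3.857e+09 / (2.393e-04 · 4.347) = 2320 m.

value=2320 m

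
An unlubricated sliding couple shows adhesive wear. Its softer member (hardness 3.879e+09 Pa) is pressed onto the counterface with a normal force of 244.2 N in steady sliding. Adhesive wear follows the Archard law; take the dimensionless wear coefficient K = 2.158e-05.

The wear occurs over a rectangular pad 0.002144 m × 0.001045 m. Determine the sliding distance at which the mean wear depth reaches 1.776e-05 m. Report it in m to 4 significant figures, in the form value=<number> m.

Every step runs at exact precision, and the intermediates appear rounded, and one last rounding, at 4 significant figures.
Convert: Contact area A = 0.002144 m × 0.001045 m = 2.240e-06 m².
Collected in SI base units: W = 244.2 N, H = 3.879e+09 Pa, K = 2.158e-05.
Allowed volume V_lim = h_lim·A = 1.776e-05 · 2.240e-06 = 3.979e-11 m³.
Inverting, life L = V_lim·H/(K·W) = 3.979e-11 · 3.879e+09 / (2.158e-05 · 244.2) = 29.29 m.

value=29.29 m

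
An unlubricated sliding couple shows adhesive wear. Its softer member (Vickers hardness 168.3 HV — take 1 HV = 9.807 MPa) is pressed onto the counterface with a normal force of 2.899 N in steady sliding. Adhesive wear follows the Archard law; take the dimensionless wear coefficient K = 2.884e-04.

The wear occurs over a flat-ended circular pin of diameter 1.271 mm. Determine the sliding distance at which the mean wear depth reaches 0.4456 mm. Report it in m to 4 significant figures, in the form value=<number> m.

value=1116 m

Intermediate values are displayed rounded; every step runs at exact precision; rounded once at the end: four significant figures.
Convert: Hardness H = 168.3 HV × 9.807 MPa/HV = 1651 MPa = 1.651e+09 Pa.
Convert: Pin diameter d = 1.271 mm = 0.001271 m. Contact area A = π·d²/4 = π·(0.001271 m)²/4 = 1.269e-06 m².
Convert: Depth limit h_lim = 0.4456 mm = 4.456e-04 m.
Collected in SI base units: W = 2.899 N, H = 1.651e+09 Pa, K = 2.884e-04.
Wearable volume V_lim = h_lim·A = 4.456e-04 · 1.269e-06 = 5.654e-10 m³.
So the life L = V_lim·H/(K·W) = 5.654e-10 · 1.651e+09 / (2.884e-04 · 2.899) = 1116 m.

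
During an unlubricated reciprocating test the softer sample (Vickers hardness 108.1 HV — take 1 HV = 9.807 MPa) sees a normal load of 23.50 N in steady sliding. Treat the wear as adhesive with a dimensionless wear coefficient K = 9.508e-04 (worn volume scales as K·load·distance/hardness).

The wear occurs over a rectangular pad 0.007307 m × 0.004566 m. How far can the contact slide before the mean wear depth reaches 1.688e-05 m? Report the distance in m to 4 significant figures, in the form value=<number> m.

value=26.72 m

The intermediates appear rounded. Every step runs at exact precision. Rounded just once to 4 significant digits.
Convert: Hardness H = 108.1 HV × 9.807 MPa/HV = 1060 MPa = 1.060e+09 Pa.
Convert: Contact area A = 0.007307 m × 0.004566 m = 3.336e-05 m².
As SI base values: W = 23.50 N, H = 1.060e+09 Pa, K = 9.508e-04.
Permissible volume V_lim = h_lim·A = 1.688e-05 · 3.336e-05 = 5.632e-10 m³.
Life L = V_lim·H/(K·W) = 5.632e-10 · 1.060e+09 / (9.508e-04 · 23.50) = 26.72 m.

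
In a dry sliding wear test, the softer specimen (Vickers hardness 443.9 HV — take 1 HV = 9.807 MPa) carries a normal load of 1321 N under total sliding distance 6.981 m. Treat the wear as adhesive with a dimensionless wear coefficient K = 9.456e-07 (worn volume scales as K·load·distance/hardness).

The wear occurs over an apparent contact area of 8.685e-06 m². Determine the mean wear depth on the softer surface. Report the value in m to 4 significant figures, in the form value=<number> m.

All working math carries exact precision; shown intermediates are rounded, and a lone final rounding to 4 significant figures.
Hardness H = 443.9 HV × 9.807 MPa/HV = 4353 MPa = 4.353e+09 Pa.
As SI base values: W = 1321 N, H = 4.353e+09 Pa, K = 9.456e-07.
Archard relation: V = K·W·L/H = 9.456e-07 · 1321 · 6.981 / 4.353e+09 = 2.003e-12 m³.
Mean depth h = V/A = 2.003e-12 / 8.685e-06 = 2.306e-07 m.

value=2.306e-07 m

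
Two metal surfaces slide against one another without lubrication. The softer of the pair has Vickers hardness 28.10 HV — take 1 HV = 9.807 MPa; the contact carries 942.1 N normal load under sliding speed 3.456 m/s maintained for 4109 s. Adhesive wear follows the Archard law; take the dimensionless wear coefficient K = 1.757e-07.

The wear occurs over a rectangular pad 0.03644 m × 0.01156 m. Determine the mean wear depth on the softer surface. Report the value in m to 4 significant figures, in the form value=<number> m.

value=2.025e-05 m

Every step holds full float precision, and quoted intermediates are rounded, and one last rounding, at four significant digits.
Convert: The distance L = v·t = 3.456 m/s × 4109 s = 1.420e+04 m.
Convert: Hardness H = 28.10 HV × 9.807 MPa/HV = 275.6 MPa = 2.756e+08 Pa.
Convert: Contact area A = 0.03644 m × 0.01156 m = 4.212e-04 m².
Expressed in SI base units: W = 942.1 N, H = 2.756e+08 Pa, K = 1.757e-07.
Archard volume V = K·W·L/H = 1.757e-07 · 942.1 · 1.420e+04 / 2.756e+08 = 8.530e-09 m³.
Depth h = V/A = 8.530e-09 / 4.212e-04 = 2.025e-05 m.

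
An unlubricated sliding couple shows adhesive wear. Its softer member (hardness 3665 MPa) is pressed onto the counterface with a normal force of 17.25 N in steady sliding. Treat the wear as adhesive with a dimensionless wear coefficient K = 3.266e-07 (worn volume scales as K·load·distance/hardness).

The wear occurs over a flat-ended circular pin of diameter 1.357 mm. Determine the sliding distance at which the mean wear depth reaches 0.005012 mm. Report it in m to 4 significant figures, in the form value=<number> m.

Intermediate values are printed rounded — all arithmetic runs at exact precision; rounded just once, at 4 significant figures.
Hardness H = 3665 MPa = 3.665e+09 Pa.
Pin diameter d = 1.357 mm = 0.001357 m. Contact area A = π·d²/4 = π·(0.001357 m)²/4 = 1.446e-06 m².
Depth limit h_lim = 0.005012 mm = 5.012e-06 m.
Expressed in SI base units: W = 17.25 N, H = 3.665e+09 Pa, K = 3.266e-07.
At the depth limit, V_lim = h_lim·A = 5.012e-06 · 1.446e-06 = 7.249e-12 m³.
Inverting, life L = V_lim·H/(K·W) = 7.249e-12 · 3.665e+09 / (3.266e-07 · 17.25) = 4716 m.

value=4716 m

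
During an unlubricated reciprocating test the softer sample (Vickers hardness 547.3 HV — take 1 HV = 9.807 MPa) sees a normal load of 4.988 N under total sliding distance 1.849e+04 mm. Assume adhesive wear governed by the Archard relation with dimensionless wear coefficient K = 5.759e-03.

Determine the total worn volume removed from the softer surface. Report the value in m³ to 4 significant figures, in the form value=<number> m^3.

value=9.896e-11 m^3

The computation carries full float precision; displayed values are rounded, and rounded just once to four significant figures.
Convert: Path length L = 1.849e+04 mm = 18.49 m.
Convert: Hardness H = 547.3 HV × 9.807 MPa/HV = 5367 MPa = 5.367e+09 Pa.
In SI base units: W = 4.988 N, H = 5.367e+09 Pa, K = 5.759e-03.
Volume removed: V = K·W·L/H = 5.759e-03 · 4.988 · 18.49 / 5.367e+09 = 9.896e-11 m³.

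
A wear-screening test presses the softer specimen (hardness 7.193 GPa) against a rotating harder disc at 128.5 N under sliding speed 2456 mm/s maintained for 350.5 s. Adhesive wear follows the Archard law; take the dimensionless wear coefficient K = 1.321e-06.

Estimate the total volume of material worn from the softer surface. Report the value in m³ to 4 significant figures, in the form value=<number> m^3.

Intermediate values are printed rounded; all working math keeps exact precision; one last rounding, at 4 significant figures.
Convert: Sliding speed v = 2456 mm/s = 2.456 m/s. Distance L = v·t = 2.456 m/s × 350.5 s = 860.8 m.
Convert: Hardness H = 7.193 GPa = 7.193e+09 Pa.
Expressed in SI base units: W = 128.5 N, H = 7.193e+09 Pa, K = 1.321e-06.
The Archard volume V = K·W·L/H = 1.321e-06 · 128.5 · 860.8 / 7.193e+09 = 2.031e-11 m³.

value=2.031e-11 m^3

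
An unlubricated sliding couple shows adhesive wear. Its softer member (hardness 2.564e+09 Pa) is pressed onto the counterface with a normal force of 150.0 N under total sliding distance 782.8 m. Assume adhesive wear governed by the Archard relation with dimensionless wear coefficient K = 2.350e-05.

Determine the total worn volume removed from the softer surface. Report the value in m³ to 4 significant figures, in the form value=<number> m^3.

Intermediate values appear rounded. Each operation runs at exact precision — one final rounding to four significant digits.
In SI base units, W = 150.0 N, H = 2.564e+09 Pa, K = 2.350e-05.
Apply Archard: V = K·W·L/H = 2.350e-05 · 150.0 · 782.8 / 2.564e+09 = 1.076e-09 m³.

value=1.076e-09 m^3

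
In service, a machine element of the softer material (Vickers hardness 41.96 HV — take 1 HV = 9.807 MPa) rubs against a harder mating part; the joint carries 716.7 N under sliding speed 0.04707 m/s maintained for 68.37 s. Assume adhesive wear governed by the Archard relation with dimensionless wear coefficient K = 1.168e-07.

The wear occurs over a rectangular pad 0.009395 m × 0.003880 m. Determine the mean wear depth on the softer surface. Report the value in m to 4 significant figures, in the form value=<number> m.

Shown intermediates are rounded. Each operation holds full float precision, and rounded just once to 4 significant digits.
Convert: Total distance L = v·t = 0.04707 m/s × 68.37 s = 3.218 m.
Convert: Hardness H = 41.96 HV × 9.807 MPa/HV = 411.5 MPa = 4.115e+08 Pa.
Convert: Contact area A = 0.009395 m × 0.003880 m = 3.645e-05 m².
Restated in SI base units: W = 716.7 N, H = 4.115e+08 Pa, K = 1.168e-07.
Worn volume V = K·W·L/H = 1.168e-07 · 716.7 · 3.218 / 4.115e+08 = 6.547e-13 m³.
Average depth h = V/A = 6.547e-13 / 3.645e-05 = 1.796e-08 m.

value=1.796e-08 m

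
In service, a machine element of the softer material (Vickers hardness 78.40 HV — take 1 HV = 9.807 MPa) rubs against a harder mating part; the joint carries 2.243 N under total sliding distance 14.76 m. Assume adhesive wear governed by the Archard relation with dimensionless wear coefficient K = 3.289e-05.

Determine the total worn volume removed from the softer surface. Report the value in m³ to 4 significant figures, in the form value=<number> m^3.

value=1.416e-12 m^3

Intermediates are printed rounded. All working math carries exact precision. Rounded just once to four significant digits.
Convert: Hardness H = 78.40 HV × 9.807 MPa/HV = 768.9 MPa = 7.689e+08 Pa.
As SI base values: W = 2.243 N, H = 7.689e+08 Pa, K = 3.289e-05.
Wear volume V = K·W·L/H = 3.289e-05 · 2.243 · 14.76 / 7.689e+08 = 1.416e-12 m³.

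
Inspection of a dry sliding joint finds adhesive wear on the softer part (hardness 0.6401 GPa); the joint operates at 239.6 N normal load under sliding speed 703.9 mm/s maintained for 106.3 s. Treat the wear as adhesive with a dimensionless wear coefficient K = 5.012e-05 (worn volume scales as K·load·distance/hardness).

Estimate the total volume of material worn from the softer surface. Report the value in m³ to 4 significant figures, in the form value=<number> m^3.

value=1.404e-09 m^3

Each operation holds exact precision; printed values are rounded. Rounded once at the end: four significant digits.
Convert: Sliding speed v = 703.9 mm/s = 0.7039 m/s. Distance covered L = v·t = 0.7039 m/s × 106.3 s = 74.82 m.
Convert: Hardness H = 0.6401 GPa = 6.401e+08 Pa.
In SI base units, W = 239.6 N, H = 6.401e+08 Pa, K = 5.012e-05.
Wear volume V = K·W·L/H = 5.012e-05 · 239.6 · 74.82 / 6.401e+08 = 1.404e-09 m³.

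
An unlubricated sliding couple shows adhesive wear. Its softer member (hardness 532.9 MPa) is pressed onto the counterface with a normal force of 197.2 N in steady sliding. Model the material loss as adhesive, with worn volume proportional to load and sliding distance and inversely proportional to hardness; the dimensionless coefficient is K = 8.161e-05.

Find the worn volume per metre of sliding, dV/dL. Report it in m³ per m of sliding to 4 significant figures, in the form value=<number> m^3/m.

Intermediates appear rounded; all working math keeps full float precision — one last rounding, at 4 significant figures.
Hardness H = 532.9 MPa = 5.329e+08 Pa.
In SI base units, W = 197.2 N, H = 5.329e+08 Pa, K = 8.161e-05.
Wear rate dV/dL = K·W/H, so: 8.161e-05 · 197.2 / 5.329e+08 = 3.020e-11 m³/m.

value=3.020e-11 m^3/m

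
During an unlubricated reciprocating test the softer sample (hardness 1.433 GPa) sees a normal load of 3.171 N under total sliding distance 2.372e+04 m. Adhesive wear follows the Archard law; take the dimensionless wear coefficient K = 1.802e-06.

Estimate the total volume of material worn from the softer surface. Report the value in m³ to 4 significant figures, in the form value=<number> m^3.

value=9.458e-11 m^3

Intermediate values are displayed rounded. Each operation keeps exact precision, and a lone final rounding to 4 significant figures.
Convert: Hardness H = 1.433 GPa = 1.433e+09 Pa.
SI base units throughout: W = 3.171 N, H = 1.433e+09 Pa, K = 1.802e-06.
Worn volume V = K·W·L/H = 1.802e-06 · 3.171 · 2.372e+04 / 1.433e+09 = 9.458e-11 m³.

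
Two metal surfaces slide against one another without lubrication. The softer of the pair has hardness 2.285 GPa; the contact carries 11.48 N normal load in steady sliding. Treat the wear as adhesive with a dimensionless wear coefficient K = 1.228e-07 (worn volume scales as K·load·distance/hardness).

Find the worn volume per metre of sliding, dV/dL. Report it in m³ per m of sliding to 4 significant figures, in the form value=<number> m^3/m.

value=6.170e-16 m^3/m

The algebra carries full precision. Displayed values are rounded — rounded just once: four significant figures.
Hardness H = 2.285 GPa = 2.285e+09 Pa.
Working in SI base units: W = 11.48 N, H = 2.285e+09 Pa, K = 1.228e-07.
Wear rate dV/dL = K·W/H (independent of L): 1.228e-07 · 11.48 / 2.285e+09 = 6.170e-16 m³/m.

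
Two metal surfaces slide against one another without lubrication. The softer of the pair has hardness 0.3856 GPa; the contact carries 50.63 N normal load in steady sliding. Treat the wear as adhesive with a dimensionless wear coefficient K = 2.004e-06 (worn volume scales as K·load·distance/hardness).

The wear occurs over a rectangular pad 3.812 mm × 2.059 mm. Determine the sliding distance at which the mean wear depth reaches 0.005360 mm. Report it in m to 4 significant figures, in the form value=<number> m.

value=159.9 m

Printed values are rounded; the computation runs at full precision; one final rounding to four significant figures.
Convert: Hardness H = 0.3856 GPa = 3.856e+08 Pa.
Convert: Pad sides 3.812 mm × 2.059 mm = 0.003812 m × 0.002059 m. Contact area A = 0.003812 m × 0.002059 m = 7.849e-06 m².
Convert: Depth limit h_lim = 0.005360 mm = 5.360e-06 m.
Collected in SI base units: W = 50.63 N, H = 3.856e+08 Pa, K = 2.004e-06.
At the depth limit, V_lim = h_lim·A = 5.360e-06 · 7.849e-06 = 4.207e-11 m³.
So the life L = V_lim·H/(K·W) = 4.207e-11 · 3.856e+08 / (2.004e-06 · 50.63) = 159.9 m.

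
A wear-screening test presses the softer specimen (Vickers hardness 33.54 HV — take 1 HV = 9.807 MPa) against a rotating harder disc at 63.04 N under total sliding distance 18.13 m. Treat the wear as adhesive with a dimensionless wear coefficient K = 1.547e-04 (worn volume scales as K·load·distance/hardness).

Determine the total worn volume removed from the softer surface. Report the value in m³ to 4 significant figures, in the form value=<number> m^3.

value=5.375e-10 m^3

All arithmetic keeps full precision, and intermediates are displayed rounded; a lone final rounding to 4 significant digits.
Convert: Hardness H = 33.54 HV × 9.807 MPa/HV = 328.9 MPa = 3.289e+08 Pa.
Restated in SI base units: W = 63.04 N, H = 3.289e+08 Pa, K = 1.547e-04.
Apply Archard: V = K·W·L/H = 1.547e-04 · 63.04 · 18.13 / 3.289e+08 = 5.375e-10 m³.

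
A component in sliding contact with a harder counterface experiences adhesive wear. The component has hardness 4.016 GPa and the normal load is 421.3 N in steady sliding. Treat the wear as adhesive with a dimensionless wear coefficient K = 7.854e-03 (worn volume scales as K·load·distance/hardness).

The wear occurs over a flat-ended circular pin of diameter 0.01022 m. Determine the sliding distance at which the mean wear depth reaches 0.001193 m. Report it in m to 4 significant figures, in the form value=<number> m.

Every step holds exact precision, and printed values are rounded; a lone final rounding to four significant digits.
Hardness H = 4.016 GPa = 4.016e+09 Pa.
Contact area A = π·d²/4 = π·(0.01022 m)²/4 = 8.203e-05 m².
SI base units throughout: W = 421.3 N, H = 4.016e+09 Pa, K = 7.854e-03.
Limit volume V_lim = h_lim·A = 0.001193 · 8.203e-05 = 9.787e-08 m³.
Thus life L = V_lim·H/(K·W) = 9.787e-08 · 4.016e+09 / (7.854e-03 · 421.3) = 118.8 m.

value=118.8 m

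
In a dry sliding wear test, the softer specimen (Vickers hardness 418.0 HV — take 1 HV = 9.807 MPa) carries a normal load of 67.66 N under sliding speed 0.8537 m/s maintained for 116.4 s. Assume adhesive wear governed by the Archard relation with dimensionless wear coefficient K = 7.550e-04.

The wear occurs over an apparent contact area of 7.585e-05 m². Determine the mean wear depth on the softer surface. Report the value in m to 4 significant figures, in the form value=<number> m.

The algebra keeps full precision; intermediate values are printed rounded; rounded just once: 4 significant figures.
Sliding distance L = v·t = 0.8537 m/s × 116.4 s = 99.37 m.
Hardness H = 418.0 HV × 9.807 MPa/HV = 4099 MPa = 4.099e+09 Pa.
Collected in SI base units: W = 67.66 N, H = 4.099e+09 Pa, K = 7.550e-04.
Wear volume V = K·W·L/H = 7.550e-04 · 67.66 · 99.37 / 4.099e+09 = 1.238e-09 m³.
Wear depth h = V/A = 1.238e-09 / 7.585e-05 = 1.633e-05 m.

value=1.633e-05 m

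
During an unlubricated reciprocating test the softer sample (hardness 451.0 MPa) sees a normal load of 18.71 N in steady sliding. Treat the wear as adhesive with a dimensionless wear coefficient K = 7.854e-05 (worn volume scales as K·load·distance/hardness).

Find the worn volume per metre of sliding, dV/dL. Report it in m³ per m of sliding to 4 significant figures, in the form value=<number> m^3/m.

value=3.258e-12 m^3/m

Shown intermediates are rounded — the algebra holds full float precision; one last rounding, at 4 significant digits.
Hardness H = 451.0 MPa = 4.510e+08 Pa.
Collected in SI base units: W = 18.71 N, H = 4.510e+08 Pa, K = 7.854e-05.
Rate of wear dV/dL = K·W/H (no L dependence): 7.854e-05 · 18.71 / 4.510e+08 = 3.258e-12 m³/m.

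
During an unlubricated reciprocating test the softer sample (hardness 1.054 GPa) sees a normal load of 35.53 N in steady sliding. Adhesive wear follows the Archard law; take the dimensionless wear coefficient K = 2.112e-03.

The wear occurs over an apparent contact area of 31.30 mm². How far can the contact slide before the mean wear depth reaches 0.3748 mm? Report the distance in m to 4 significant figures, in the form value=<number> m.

The computation maintains exact precision — the intermediates are printed rounded — one final rounding to 4 significant digits.
Hardness H = 1.054 GPa = 1.054e+09 Pa.
Contact area A = 31.30 mm² = 3.130e-05 m².
Depth limit h_lim = 0.3748 mm = 3.748e-04 m.
Collected in SI base units: W = 35.53 N, H = 1.054e+09 Pa, K = 2.112e-03.
Limit volume V_lim = h_lim·A = 3.748e-04 · 3.130e-05 = 1.173e-08 m³.
So the life L = V_lim·H/(K·W) = 1.173e-08 · 1.054e+09 / (2.112e-03 · 35.53) = 164.8 m.

value=164.8 m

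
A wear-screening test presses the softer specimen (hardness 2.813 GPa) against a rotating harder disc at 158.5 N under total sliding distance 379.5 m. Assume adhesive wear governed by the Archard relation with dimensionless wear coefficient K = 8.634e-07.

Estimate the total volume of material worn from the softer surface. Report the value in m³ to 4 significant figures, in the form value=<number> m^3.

value=1.846e-11 m^3

The computation runs at full precision; the intermediates appear rounded; a single final rounding to four significant figures.
Convert: Hardness H = 2.813 GPa = 2.813e+09 Pa.
Restated in SI base units: W = 158.5 N, H = 2.813e+09 Pa, K = 8.634e-07.
By Archard's law, V = K·W·L/H = 8.634e-07 · 158.5 · 379.5 / 2.813e+09 = 1.846e-11 m³.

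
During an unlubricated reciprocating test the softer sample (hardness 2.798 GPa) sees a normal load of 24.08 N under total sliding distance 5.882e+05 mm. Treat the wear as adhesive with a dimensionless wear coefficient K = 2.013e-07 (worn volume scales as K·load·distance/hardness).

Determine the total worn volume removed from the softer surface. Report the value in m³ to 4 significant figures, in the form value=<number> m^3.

Each operation runs at exact precision, and intermediates are displayed rounded; one last rounding, at four significant digits.
Convert: Sliding distance L = 5.882e+05 mm = 588.2 m.
Convert: Hardness H = 2.798 GPa = 2.798e+09 Pa.
Collected in SI base units: W = 24.08 N, H = 2.798e+09 Pa, K = 2.013e-07.
Apply Archard: V = K·W·L/H = 2.013e-07 · 24.08 · 588.2 / 2.798e+09 = 1.019e-12 m³.

value=1.019e-12 m^3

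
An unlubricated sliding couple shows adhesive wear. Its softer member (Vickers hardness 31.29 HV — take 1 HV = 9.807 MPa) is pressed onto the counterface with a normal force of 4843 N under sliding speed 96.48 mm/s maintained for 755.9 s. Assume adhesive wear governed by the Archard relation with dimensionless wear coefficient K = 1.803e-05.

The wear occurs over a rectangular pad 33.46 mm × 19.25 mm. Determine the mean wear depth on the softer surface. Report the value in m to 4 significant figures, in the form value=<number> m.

Each operation keeps full precision, and the intermediates appear rounded — a lone final rounding, at four significant digits.
Sliding speed v = 96.48 mm/s = 0.09648 m/s. Distance L = v·t = 0.09648 m/s × 755.9 s = 72.93 m.
Hardness H = 31.29 HV × 9.807 MPa/HV = 306.9 MPa = 3.069e+08 Pa.
Pad sides 33.46 mm × 19.25 mm = 0.03346 m × 0.01925 m. Contact area A = 0.03346 m × 0.01925 m = 6.441e-04 m².
Working in SI base units: W = 4843 N, H = 3.069e+08 Pa, K = 1.803e-05.
Volume removed: V = K·W·L/H = 1.803e-05 · 4843 · 72.93 / 3.069e+08 = 2.075e-08 m³.
Average depth h = V/A = 2.075e-08 / 6.441e-04 = 3.222e-05 m.

value=3.222e-05 m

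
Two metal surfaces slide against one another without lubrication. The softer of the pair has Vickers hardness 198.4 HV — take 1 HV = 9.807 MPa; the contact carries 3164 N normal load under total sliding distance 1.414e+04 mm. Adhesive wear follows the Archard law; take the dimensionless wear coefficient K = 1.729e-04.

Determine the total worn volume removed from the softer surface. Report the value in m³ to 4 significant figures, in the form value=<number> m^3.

Each operation runs at full precision — intermediates are shown rounded — rounded once at the end, at four significant digits.
Convert: The distance L = 1.414e+04 mm = 14.14 m.
Convert: Hardness H = 198.4 HV × 9.807 MPa/HV = 1946 MPa = 1.946e+09 Pa.
In SI base units: W = 3164 N, H = 1.946e+09 Pa, K = 1.729e-04.
Archard relation: V = K·W·L/H = 1.729e-04 · 3164 · 14.14 / 1.946e+09 = 3.976e-09 m³.

value=3.976e-09 m^3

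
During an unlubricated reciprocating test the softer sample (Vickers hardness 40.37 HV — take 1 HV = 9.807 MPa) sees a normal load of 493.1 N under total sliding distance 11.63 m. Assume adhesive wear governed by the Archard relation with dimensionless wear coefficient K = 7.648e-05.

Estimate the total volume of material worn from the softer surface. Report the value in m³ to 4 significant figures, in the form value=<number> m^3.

Intermediate values are displayed rounded; the computation maintains exact precision — a single final rounding: 4 significant digits.
Convert: Hardness H = 40.37 HV × 9.807 MPa/HV = 395.9 MPa = 3.959e+08 Pa.
Collected in SI base units: W = 493.1 N, H = 3.959e+08 Pa, K = 7.648e-05.
Worn volume V = K·W·L/H = 7.648e-05 · 493.1 · 11.63 / 3.959e+08 = 1.108e-09 m³.

value=1.108e-09 m^3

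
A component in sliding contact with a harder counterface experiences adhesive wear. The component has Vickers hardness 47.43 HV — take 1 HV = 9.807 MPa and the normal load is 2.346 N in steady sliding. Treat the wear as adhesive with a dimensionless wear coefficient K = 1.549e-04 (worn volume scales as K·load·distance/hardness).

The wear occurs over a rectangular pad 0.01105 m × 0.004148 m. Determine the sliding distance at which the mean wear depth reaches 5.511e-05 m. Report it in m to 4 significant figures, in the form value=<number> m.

value=3233 m

Intermediate values are displayed rounded — the algebra runs at exact precision — rounded once at the end, at 4 significant figures.
Convert: Hardness H = 47.43 HV × 9.807 MPa/HV = 465.1 MPa = 4.651e+08 Pa.
Convert: Contact area A = 0.01105 m × 0.004148 m = 4.584e-05 m².
SI base units throughout: W = 2.346 N, H = 4.651e+08 Pa, K = 1.549e-04.
Permissible volume V_lim = h_lim·A = 5.511e-05 · 4.584e-05 = 2.526e-09 m³.
Thus life L = V_lim·H/(K·W) = 2.526e-09 · 4.651e+08 / (1.549e-04 · 2.346) = 3233 m.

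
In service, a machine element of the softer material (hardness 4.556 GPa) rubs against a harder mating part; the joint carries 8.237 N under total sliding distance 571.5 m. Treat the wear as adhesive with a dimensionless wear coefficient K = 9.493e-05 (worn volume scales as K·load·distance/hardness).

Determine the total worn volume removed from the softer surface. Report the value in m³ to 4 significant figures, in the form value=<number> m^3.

value=9.809e-11 m^3

The algebra runs at exact precision — intermediate values appear rounded; one last rounding, at four significant figures.
Convert: Hardness H = 4.556 GPa = 4.556e+09 Pa.
SI base units throughout: W = 8.237 N, H = 4.556e+09 Pa, K = 9.493e-05.
Apply Archard: V = K·W·L/H = 9.493e-05 · 8.237 · 571.5 / 4.556e+09 = 9.809e-11 m³.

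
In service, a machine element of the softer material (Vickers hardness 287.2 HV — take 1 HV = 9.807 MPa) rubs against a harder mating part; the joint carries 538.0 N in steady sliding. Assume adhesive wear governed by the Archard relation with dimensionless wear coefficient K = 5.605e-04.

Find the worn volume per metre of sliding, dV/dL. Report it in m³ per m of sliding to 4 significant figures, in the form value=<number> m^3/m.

value=1.071e-10 m^3/m

The intermediates are displayed rounded. All working math maintains full precision; one last rounding, at four significant figures.
Hardness H = 287.2 HV × 9.807 MPa/HV = 2817 MPa = 2.817e+09 Pa.
Working in SI base units: W = 538.0 N, H = 2.817e+09 Pa, K = 5.605e-04.
Sliding wear rate dV/dL = K·W/H (no L dependence): 5.605e-04 · 538.0 / 2.817e+09 = 1.071e-10 m³/m.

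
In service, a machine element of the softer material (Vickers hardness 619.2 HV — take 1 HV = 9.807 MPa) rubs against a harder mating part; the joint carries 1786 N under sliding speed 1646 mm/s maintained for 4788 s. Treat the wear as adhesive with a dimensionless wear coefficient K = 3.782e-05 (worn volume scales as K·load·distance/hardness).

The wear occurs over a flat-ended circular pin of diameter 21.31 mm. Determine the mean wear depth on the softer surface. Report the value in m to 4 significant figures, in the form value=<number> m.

Each operation runs at full float precision — intermediates are printed rounded, and rounded just once: 4 significant digits.
Convert: Sliding speed v = 1646 mm/s = 1.646 m/s. Total distance L = v·t = 1.646 m/s × 4788 s = 7881 m.
Convert: Hardness H = 619.2 HV × 9.807 MPa/HV = 6072 MPa = 6.072e+09 Pa.
Convert: Pin diameter d = 21.31 mm = 0.02131 m. Contact area A = π·d²/4 = π·(0.02131 m)²/4 = 3.567e-04 m².
Restated in SI base units: W = 1786 N, H = 6.072e+09 Pa, K = 3.782e-05.
By Archard's law, V = K·W·L/H = 3.782e-05 · 1786 · 7881 / 6.072e+09 = 8.766e-08 m³.
Depth h = V/A = 8.766e-08 / 3.567e-04 = 2.458e-04 m.

value=2.458e-04 m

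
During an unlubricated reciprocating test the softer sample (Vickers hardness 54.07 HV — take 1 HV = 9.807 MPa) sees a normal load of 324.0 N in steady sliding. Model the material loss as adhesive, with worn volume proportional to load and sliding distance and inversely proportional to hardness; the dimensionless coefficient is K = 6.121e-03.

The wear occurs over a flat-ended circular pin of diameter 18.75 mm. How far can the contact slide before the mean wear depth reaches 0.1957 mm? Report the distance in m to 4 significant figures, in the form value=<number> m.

Intermediates are displayed rounded — all arithmetic carries full float precision, and a single final rounding, at 4 significant figures.
Convert: Hardness H = 54.07 HV × 9.807 MPa/HV = 530.3 MPa = 5.303e+08 Pa.
Convert: Pin diameter d = 18.75 mm = 0.01875 m. Contact area A = π·d²/4 = π·(0.01875 m)²/4 = 2.761e-04 m².
Convert: Depth limit h_lim = 0.1957 mm = 1.957e-04 m.
In SI base units, W = 324.0 N, H = 5.303e+08 Pa, K = 6.121e-03.
Permissible volume V_lim = h_lim·A = 1.957e-04 · 2.761e-04 = 5.404e-08 m³.
Inverting, life L = V_lim·H/(K·W) = 5.404e-08 · 5.303e+08 / (6.121e-03 · 324.0) = 14.45 m.

value=14.45 m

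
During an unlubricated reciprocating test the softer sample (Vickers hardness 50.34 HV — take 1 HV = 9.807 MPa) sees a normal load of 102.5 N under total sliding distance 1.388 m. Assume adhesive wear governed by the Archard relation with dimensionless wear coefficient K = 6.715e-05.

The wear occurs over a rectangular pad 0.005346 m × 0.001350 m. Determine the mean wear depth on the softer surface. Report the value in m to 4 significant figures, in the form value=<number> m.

Each operation carries full precision; intermediates appear rounded, and rounded just once, at 4 significant figures.
Convert: Hardness H = 50.34 HV × 9.807 MPa/HV = 493.7 MPa = 4.937e+08 Pa.
Convert: Contact area A = 0.005346 m × 0.001350 m = 7.217e-06 m².
Collected in SI base units: W = 102.5 N, H = 4.937e+08 Pa, K = 6.715e-05.
By Archard's law, V = K·W·L/H = 6.715e-05 · 102.5 · 1.388 / 4.937e+08 = 1.935e-11 m³.
Mean wear depth h = V/A = 1.935e-11 / 7.217e-06 = 2.681e-06 m.

value=2.681e-06 m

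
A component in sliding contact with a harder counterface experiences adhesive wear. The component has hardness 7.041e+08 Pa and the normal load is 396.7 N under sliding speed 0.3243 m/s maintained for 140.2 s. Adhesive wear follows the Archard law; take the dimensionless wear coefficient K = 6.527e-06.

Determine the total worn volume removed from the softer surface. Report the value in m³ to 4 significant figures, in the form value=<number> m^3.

value=1.672e-10 m^3

Every step maintains exact precision; intermediate values appear rounded, and rounded once at the end, at 4 significant digits.
Convert: Path length L = v·t = 0.3243 m/s × 140.2 s = 45.47 m.
As SI base values: W = 396.7 N, H = 7.041e+08 Pa, K = 6.527e-06.
The Archard volume V = K·W·L/H = 6.527e-06 · 396.7 · 45.47 / 7.041e+08 = 1.672e-10 m³.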